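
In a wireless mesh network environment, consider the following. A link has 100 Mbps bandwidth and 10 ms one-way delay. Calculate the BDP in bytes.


Given: bandwidth = 100 Mbps, delay = 10 ms
BDP in bits = 100 * 10^6 * 10 / 1000
BDP in bits = 1000000
BDP in bytes = 1000000 / 8 = 125000

125000


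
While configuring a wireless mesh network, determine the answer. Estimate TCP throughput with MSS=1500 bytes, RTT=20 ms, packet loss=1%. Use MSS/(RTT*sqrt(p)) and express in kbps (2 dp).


Given: MSS = 1500 bytes, RTT = 20 ms, loss = 1%
RTT in seconds = 20 / 1000 = 0.02
Loss rate = 1% = 0.01
sqrt(loss) = sqrt(0.01) = 0.1
Throughput (bytes/s) = 1500 / (0.02 * 0.1) = 750000.0000
Throughput (kbps) = 750000.0000 * 8 / 1000 = 6000.000000 -> 6000.00 kbps (2 dp)

6000.00


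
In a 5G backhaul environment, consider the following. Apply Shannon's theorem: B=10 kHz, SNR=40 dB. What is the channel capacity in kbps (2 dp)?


Given: B = 10 kHz, SNR = 40 dB
SNR linear = 10^(40/10) = 10000
1 + SNR = 10001
log2(10001) = 13.2878566418
C = 10 * 1000 * 13.2878566418 = 132878.5664 bps
C = 132.878566 kbps -> 132.88 kbps (2 dp)

132.88


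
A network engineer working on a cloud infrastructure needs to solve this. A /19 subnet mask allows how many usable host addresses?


Given: subnet mask /19
Host bits = 32 - 19 = 13
Total addresses = 2^13 = 8192
Usable hosts = 8192 - 2 (network + broadcast) = 8190

8190


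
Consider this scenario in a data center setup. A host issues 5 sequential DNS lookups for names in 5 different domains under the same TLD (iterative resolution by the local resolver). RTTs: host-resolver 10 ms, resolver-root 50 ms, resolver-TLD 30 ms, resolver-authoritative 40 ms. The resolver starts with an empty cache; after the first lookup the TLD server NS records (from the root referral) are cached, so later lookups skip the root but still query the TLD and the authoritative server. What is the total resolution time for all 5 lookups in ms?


Lookup 1 (cold cache): local + root + TLD + auth = 10 + 50 + 30 + 40 = 130 ms
Lookups 2..5 (TLD NS cached -> skip root; new domain -> still ask TLD and auth): local + TLD + auth = 10 + 30 + 40 = 80 ms each
Remaining 4 lookups: 4 * 80 = 320 ms
Total = 130 + 320 = 450 ms

450


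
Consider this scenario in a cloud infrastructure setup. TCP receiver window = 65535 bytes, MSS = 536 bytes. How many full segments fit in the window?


Given: RWND = 65535 bytes, MSS = 536 bytes
Full segments = floor(RWND / MSS)
Full segments = floor(65535 / 536)
Full segments = floor(122.2668) = 122

122


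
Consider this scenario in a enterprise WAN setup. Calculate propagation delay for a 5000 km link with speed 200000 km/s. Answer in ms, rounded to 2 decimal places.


Given: distance = 5000 km, speed = 200000 km/s
Delay = distance / speed = 5000 / 200000 seconds
Delay in ms = 5000 * 1000 / 200000
Delay = 25.0000 ms
Rounded to 2 dp = 25.00 ms

25.00


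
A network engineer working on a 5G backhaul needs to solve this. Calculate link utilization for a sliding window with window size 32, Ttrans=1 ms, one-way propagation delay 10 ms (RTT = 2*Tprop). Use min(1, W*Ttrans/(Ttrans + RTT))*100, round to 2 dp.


Given: W = 32, Ttrans = 1 ms, RTT = 20 ms (= 2 * Tprop, Tprop = 10 ms)
Cycle time = Ttrans + RTT = 1 + 20 = 21 ms (first packet sent until its ACK returns)
W * Ttrans = 32 * 1 = 32 ms of sending per cycle
W * Ttrans / (Ttrans + RTT) = 32 / 21 = 1.523810
U = min(1, 1.523810) = 1.000000
U% = 100.00%

100.00


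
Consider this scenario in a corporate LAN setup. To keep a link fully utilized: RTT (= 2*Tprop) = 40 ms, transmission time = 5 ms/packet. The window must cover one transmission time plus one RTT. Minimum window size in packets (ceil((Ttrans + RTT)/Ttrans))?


Given: Ttrans = 5 ms, RTT = 40 ms (= 2 * Tprop, Tprop = 20 ms)
Time until first ACK returns = Ttrans + RTT = 5 + 40 = 45 ms
Need W * Ttrans >= Ttrans + RTT  ->  W >= (Ttrans + RTT) / Ttrans
(Ttrans + RTT) / Ttrans = 45 / 5 = 9
W_min = ceil(9) = 9

9


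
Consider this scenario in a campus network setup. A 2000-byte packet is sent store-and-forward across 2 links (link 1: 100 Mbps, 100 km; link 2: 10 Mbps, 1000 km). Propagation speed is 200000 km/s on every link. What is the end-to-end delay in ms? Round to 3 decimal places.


Packet = 2000 bytes = 16000 bits. Store-and-forward: sum (t_trans + t_prop) per link.
Link 1: t_trans = 16000/(100*10^6) s = 0.1600 ms; t_prop = 100/200000 s = 0.5000 ms; subtotal = 0.6600 ms
Link 2: t_trans = 16000/(10*10^6) s = 1.6000 ms; t_prop = 1000/200000 s = 5.0000 ms; subtotal = 6.6000 ms
End-to-end = 0.6600 + 6.6000 = 7.2600 ms -> 7.260 ms (3 dp)

7.260


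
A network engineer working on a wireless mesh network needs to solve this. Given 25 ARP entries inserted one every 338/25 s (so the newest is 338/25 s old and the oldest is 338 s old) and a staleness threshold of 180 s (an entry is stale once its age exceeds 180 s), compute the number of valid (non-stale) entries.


Ages are k * 338/25 s for k = 1..25 (spacing = 13.5200 s).
Entry k is valid iff k * 338/25 <= 180 iff k <= 25 * 180 / 338 = 13.3136
n_valid = floor(13.3136) = 13
(n_stale = 25 - 13 = 12)

13


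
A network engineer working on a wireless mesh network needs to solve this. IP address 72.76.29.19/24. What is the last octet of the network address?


Given: IP = 72.76.29.19, prefix = /24
Subnet mask = 255.255.255.0
Last octet of IP: 19
Last octet of mask: 0
Network last octet = 19 AND 0 = 0

0


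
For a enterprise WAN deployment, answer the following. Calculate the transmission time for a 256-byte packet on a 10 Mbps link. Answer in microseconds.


Given: packet = 256 bytes, bandwidth = 10 Mbps
Packet in bits = 256 * 8 = 2048 bits
Bandwidth = 10 * 10^6 = 10000000 bps
Time = 2048 / 10000000 seconds
Time in us = 2048 * 10^6 / 10000000 = 204.8

204.8


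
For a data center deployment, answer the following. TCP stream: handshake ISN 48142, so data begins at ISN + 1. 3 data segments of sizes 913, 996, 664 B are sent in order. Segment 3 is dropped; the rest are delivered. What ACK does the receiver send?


SYN uses sequence number 48142; first data byte = ISN + 1 = 48143.
Segment 1: SEQ = 48143, len = 913 B, covers [48143, 49055]
Segment 2: SEQ = 49056, len = 996 B, covers [49056, 50051]
Segment 3: SEQ = 50052, len = 664 B, covers [50052, 50715] [LOST]
In-order data received: bytes [48143, 50051] (segments 1..2).
Segment 3 missing -> gap begins at byte 50052.
Cumulative ACK = next expected in-order byte = 48143 + 913 + 996 = 50052

50052


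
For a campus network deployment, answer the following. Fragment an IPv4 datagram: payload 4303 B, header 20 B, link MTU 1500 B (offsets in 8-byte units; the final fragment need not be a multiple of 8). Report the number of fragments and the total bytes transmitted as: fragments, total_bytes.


Max data per non-final fragment = floor((MTU - header)/8)*8 = floor((1500 - 20)/8)*8 = floor(1480/8)*8 = 1480 B
Final fragment needs no 8-byte alignment: it can carry up to MTU - header = 1480 B
Non-final fragments needed = ceil((payload - 1480) / 1480) = ceil(2823/1480) = ceil(1.9074) = 2
Number of fragments = 2 + 1 = 3
Fragment sizes (data): 2 * 1480 B + 1343 B (last, 1343 <= 1480 OK)
Total bytes sent = payload + n_frags * header = 4303 + 3*20 = 4303 + 60 = 4363 B

3, 4363


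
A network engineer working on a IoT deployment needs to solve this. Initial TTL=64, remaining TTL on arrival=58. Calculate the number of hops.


Given: initial TTL = 64, received TTL = 58
Hops = initial TTL - received TTL
Hops = 64 - 58 = 6

6


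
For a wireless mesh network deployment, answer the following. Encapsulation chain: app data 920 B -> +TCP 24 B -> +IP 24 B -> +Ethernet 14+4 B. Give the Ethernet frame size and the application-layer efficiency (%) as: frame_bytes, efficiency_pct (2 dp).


TCP segment = 920 + 24 = 944 B
IP packet = 944 + 24 = 968 B
Ethernet frame = 968 + 14 + 4 = 986 B
Efficiency = app / frame = 920 / 986 = 0.933063 = 93.3063% -> 93.31% (2 dp)

986, 93.31


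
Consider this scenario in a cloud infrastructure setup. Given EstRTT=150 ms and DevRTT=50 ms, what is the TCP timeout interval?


Given: EstRTT = 150 ms, DevRTT = 50 ms
Timeout = EstRTT + 4 * DevRTT
4 * DevRTT = 4 * 50 = 200
Timeout = 150 + 200 = 350 ms

350


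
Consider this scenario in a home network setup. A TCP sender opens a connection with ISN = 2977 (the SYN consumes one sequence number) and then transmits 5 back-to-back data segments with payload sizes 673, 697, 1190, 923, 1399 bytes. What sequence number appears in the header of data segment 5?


The SYN occupies sequence number ISN = 2977, so the first data byte is ISN + 1 = 2978.
SEQ of data segment i = (ISN + 1) + sum of payload sizes of segments 1..i-1.
Segment 1: SEQ = 2978, payload = 673 bytes
Segment 2: SEQ = 3651, payload = 697 bytes
Segment 3: SEQ = 4348, payload = 1190 bytes
Segment 4: SEQ = 5538, payload = 923 bytes
Segment 5: SEQ = 6461, payload = 1399 bytes
SEQ of segment 5 = 2978 + 673 + 697 + 1190 + 923 = 6461

6461


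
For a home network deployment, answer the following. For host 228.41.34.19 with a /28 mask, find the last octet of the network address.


Given: IP = 228.41.34.19, prefix = /28
Subnet mask = 255.255.255.240
Last octet of IP: 19
Last octet of mask: 240
Network last octet = 19 AND 240 = 16

16


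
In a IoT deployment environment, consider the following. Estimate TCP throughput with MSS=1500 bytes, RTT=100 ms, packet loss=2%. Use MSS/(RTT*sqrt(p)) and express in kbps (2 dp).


Given: MSS = 1500 bytes, RTT = 100 ms, loss = 2%
RTT in seconds = 100 / 1000 = 0.1
Loss rate = 2% = 0.02
sqrt(loss) = sqrt(0.02) = 0.141421356237
Throughput (bytes/s) = 1500 / (0.1 * 0.141421356237) = 106066.0172
Throughput (kbps) = 106066.0172 * 8 / 1000 = 848.528137 -> 848.53 kbps (2 dp)

848.53


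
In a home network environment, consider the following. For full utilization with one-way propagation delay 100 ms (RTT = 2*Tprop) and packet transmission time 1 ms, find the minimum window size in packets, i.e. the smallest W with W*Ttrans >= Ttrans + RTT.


Given: Ttrans = 1 ms, RTT = 200 ms (= 2 * Tprop, Tprop = 100 ms)
Time until first ACK returns = Ttrans + RTT = 1 + 200 = 201 ms
Need W * Ttrans >= Ttrans + RTT  ->  W >= (Ttrans + RTT) / Ttrans
(Ttrans + RTT) / Ttrans = 201 / 1 = 201
W_min = ceil(201) = 201

201


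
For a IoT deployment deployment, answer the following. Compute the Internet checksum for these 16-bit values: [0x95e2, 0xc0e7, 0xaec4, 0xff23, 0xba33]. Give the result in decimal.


Given words: [0x95e2, 0xc0e7, 0xaec4, 0xff23, 0xba33]
Step 1: Sum all words
Raw sum = 38370 + 49383 + 44740 + 65315 + 47667 = 245475
Step 2: Fold carry: (48867 + 3) = 48870
One's complement = ~48870 & 0xFFFF = 16665

16665


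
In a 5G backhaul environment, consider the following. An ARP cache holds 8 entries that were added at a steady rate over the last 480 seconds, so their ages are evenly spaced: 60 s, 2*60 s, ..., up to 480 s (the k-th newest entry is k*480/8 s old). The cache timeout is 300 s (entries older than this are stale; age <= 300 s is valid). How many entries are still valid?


Ages are k * 480/8 s for k = 1..8 (spacing = 60.0000 s).
Entry k is valid iff k * 480/8 <= 300 iff k <= 8 * 300 / 480 = 5.0000
n_valid = floor(5.0000) = 5
(n_stale = 8 - 5 = 3)

5


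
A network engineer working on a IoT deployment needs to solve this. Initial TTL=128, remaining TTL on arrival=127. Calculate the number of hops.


Given: initial TTL = 128, received TTL = 127
Hops = initial TTL - received TTL
Hops = 128 - 127 = 1

1


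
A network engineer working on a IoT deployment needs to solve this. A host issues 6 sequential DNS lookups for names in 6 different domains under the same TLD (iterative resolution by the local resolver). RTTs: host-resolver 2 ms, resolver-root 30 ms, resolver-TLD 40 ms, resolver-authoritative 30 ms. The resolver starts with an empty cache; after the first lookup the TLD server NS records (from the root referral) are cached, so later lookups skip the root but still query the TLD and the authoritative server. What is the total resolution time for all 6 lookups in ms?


Lookup 1 (cold cache): local + root + TLD + auth = 2 + 30 + 40 + 30 = 102 ms
Lookups 2..6 (TLD NS cached -> skip root; new domain -> still ask TLD and auth): local + TLD + auth = 2 + 40 + 30 = 72 ms each
Remaining 5 lookups: 5 * 72 = 360 ms
Total = 102 + 360 = 462 ms

462


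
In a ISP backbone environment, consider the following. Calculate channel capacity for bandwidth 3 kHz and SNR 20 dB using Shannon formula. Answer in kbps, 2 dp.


Given: B = 3 kHz, SNR = 20 dB
SNR linear = 10^(20/10) = 100
1 + SNR = 101
log2(101) = 6.6582114828
C = 3 * 1000 * 6.6582114828 = 19974.6344 bps
C = 19.974634 kbps -> 19.97 kbps (2 dp)

19.97


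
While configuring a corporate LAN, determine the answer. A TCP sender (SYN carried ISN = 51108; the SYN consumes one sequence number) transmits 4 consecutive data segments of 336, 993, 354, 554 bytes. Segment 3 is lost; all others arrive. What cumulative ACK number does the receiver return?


SYN uses sequence number 51108; first data byte = ISN + 1 = 51109.
Segment 1: SEQ = 51109, len = 336 B, covers [51109, 51444]
Segment 2: SEQ = 51445, len = 993 B, covers [51445, 52437]
Segment 3: SEQ = 52438, len = 354 B, covers [52438, 52791] [LOST]
Segment 4: SEQ = 52792, len = 554 B, covers [52792, 53345]
In-order data received: bytes [51109, 52437] (segments 1..2).
Segment 3 missing -> gap begins at byte 52438; later segments buffered out of order.
Cumulative ACK = next expected in-order byte = 51109 + 336 + 993 = 52438

52438


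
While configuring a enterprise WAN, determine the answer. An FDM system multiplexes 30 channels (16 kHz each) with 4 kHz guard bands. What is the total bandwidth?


Given: 30 channels, 16 kHz each, guard = 4 kHz
Channel bandwidth = 30 * 16 = 480 kHz
Guard bands = 29 gaps * 4 kHz = 116 kHz
Total = 480 + 116 = 596 kHz

596


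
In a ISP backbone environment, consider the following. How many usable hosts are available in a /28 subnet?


Given: subnet mask /28
Host bits = 32 - 28 = 4
Total addresses = 2^4 = 16
Usable hosts = 16 - 2 (network + broadcast) = 14

14


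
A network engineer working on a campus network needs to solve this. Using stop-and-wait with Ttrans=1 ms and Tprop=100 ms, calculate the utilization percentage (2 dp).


Given: Ttrans = 1 ms, Tprop = 100 ms
RTT = 2 * Tprop = 2 * 100 = 200 ms
U = Ttrans / (Ttrans + RTT)
U = 1 / (1 + 200)
U = 1 / 201 = 0.004975
U% = 0.50%

0.50


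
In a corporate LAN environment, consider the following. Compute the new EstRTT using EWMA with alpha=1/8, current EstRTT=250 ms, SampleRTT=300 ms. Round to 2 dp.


Given: EstRTT = 250 ms, SampleRTT = 300 ms, alpha = 1/8
New EstRTT = (1 - alpha) * EstRTT + alpha * SampleRTT
(7/8) * 250 = 218.75
(1/8) * 300 = 37.5
New EstRTT = 218.75 + 37.5 = 256.25 ms -> 256.25 ms (2 dp)

256.25


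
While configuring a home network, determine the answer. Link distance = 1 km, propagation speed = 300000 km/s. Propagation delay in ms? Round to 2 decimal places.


Given: distance = 1 km, speed = 300000 km/s
Delay = distance / speed = 1 / 300000 seconds
Delay in ms = 1 * 1000 / 300000
Delay = 0.0033 ms
Rounded to 2 dp = 0.00 ms

0.00


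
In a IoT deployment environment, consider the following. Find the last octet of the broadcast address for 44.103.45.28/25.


Given: IP = 44.103.45.28, prefix = /25
Host bits = 32 - 25 = 7
Network last octet = 28 AND mask = 0
Host part size = 2^7 - 1 = 127
Broadcast last octet = 0 OR 127 = 127

127


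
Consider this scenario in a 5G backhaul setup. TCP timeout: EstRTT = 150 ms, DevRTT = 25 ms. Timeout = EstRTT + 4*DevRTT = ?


Given: EstRTT = 150 ms, DevRTT = 25 ms
Timeout = EstRTT + 4 * DevRTT
4 * DevRTT = 4 * 25 = 100
Timeout = 150 + 100 = 250 ms

250


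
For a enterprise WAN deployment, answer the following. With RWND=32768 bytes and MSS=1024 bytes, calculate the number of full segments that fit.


Given: RWND = 32768 bytes, MSS = 1024 bytes
Full segments = floor(RWND / MSS)
Full segments = floor(32768 / 1024)
Full segments = floor(32.0) = 32

32


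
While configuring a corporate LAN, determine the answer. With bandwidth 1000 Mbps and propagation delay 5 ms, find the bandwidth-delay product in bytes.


Given: bandwidth = 1000 Mbps, delay = 5 ms
BDP in bits = 1000 * 10^6 * 5 / 1000
BDP in bits = 5000000
BDP in bytes = 5000000 / 8 = 625000

625000


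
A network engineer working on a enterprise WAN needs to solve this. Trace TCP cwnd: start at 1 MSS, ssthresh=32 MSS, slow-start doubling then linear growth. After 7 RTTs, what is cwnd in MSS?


RTT 0: cwnd = 1 MSS (initial)
RTT 1: cwnd = 2 MSS (slow start, doubled)
RTT 2: cwnd = 4 MSS (slow start, doubled)
RTT 3: cwnd = 8 MSS (slow start, doubled)
RTT 4: cwnd = 16 MSS (slow start, doubled)
RTT 5: cwnd = 32 MSS (slow start, doubled)
RTT 6: cwnd = 33 MSS (congestion avoidance, +1)
RTT 7: cwnd = 34 MSS (congestion avoidance, +1)

34


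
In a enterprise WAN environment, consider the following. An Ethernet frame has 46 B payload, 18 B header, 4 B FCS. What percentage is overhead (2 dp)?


Given: payload = 46 B, header = 18 B, trailer = 4 B
Overhead bytes = header + trailer = 18 + 4 = 22
Total frame = payload + overhead = 46 + 22 = 68
Overhead % = 22 / 68 * 100 = 32.3529% -> 32.35% (2 dp)

32.35


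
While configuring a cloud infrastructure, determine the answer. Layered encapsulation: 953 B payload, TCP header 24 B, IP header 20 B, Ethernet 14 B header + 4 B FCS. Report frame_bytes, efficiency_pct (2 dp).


TCP segment = 953 + 24 = 977 B
IP packet = 977 + 20 = 997 B
Ethernet frame = 997 + 14 + 4 = 1015 B
Efficiency = app / frame = 953 / 1015 = 0.938916 = 93.8916% -> 93.89% (2 dp)

1015, 93.89


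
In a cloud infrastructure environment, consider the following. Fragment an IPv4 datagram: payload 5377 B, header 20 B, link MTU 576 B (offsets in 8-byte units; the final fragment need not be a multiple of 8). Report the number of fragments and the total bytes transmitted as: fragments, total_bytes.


Max data per non-final fragment = floor((MTU - header)/8)*8 = floor((576 - 20)/8)*8 = floor(556/8)*8 = 552 B
Final fragment needs no 8-byte alignment: it can carry up to MTU - header = 556 B
Non-final fragments needed = ceil((payload - 556) / 552) = ceil(4821/552) = ceil(8.7337) = 9
Number of fragments = 9 + 1 = 10
Fragment sizes (data): 9 * 552 B + 409 B (last, 409 <= 556 OK)
Total bytes sent = payload + n_frags * header = 5377 + 10*20 = 5377 + 200 = 5577 B

10, 5577


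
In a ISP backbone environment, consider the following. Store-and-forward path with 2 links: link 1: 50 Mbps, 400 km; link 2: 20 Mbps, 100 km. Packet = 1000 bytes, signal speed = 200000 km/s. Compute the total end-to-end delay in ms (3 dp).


Packet = 1000 bytes = 8000 bits. Store-and-forward: sum (t_trans + t_prop) per link.
Link 1: t_trans = 8000/(50*10^6) s = 0.1600 ms; t_prop = 400/200000 s = 2.0000 ms; subtotal = 2.1600 ms
Link 2: t_trans = 8000/(20*10^6) s = 0.4000 ms; t_prop = 100/200000 s = 0.5000 ms; subtotal = 0.9000 ms
End-to-end = 2.1600 + 0.9000 = 3.0600 ms -> 3.060 ms (3 dp)

3.060


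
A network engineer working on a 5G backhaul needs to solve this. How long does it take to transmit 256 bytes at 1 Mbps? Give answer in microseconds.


Given: packet = 256 bytes, bandwidth = 1 Mbps
Packet in bits = 256 * 8 = 2048 bits
Bandwidth = 1 * 10^6 = 1000000 bps
Time = 2048 / 1000000 seconds
Time in us = 2048 * 10^6 / 1000000 = 2048

2048


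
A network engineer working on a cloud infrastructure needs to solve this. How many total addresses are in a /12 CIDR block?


Given: CIDR prefix /12
Host bits = 32 - 12 = 20
Total addresses = 2^20 = 1048576

1048576


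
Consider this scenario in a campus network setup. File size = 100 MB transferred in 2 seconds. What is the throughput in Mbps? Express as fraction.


Given: file = 100 MB, time = 2 s
File in Mb = 100 * 8 = 800 Mb
Throughput = 800 / 2 Mbps
Throughput = 400 Mbps

400


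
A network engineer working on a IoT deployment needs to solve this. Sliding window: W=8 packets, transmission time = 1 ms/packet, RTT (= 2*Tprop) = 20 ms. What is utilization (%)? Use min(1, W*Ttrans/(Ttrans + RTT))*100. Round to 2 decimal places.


Given: W = 8, Ttrans = 1 ms, RTT = 20 ms (= 2 * Tprop, Tprop = 10 ms)
Cycle time = Ttrans + RTT = 1 + 20 = 21 ms (first packet sent until its ACK returns)
W * Ttrans = 8 * 1 = 8 ms of sending per cycle
W * Ttrans / (Ttrans + RTT) = 8 / 21 = 0.380952
U = min(1, 0.380952) = 0.380952
U% = 38.10%

38.10


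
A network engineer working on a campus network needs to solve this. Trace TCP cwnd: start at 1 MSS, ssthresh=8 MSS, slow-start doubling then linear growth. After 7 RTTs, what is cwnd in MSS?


RTT 0: cwnd = 1 MSS (initial)
RTT 1: cwnd = 2 MSS (slow start, doubled)
RTT 2: cwnd = 4 MSS (slow start, doubled)
RTT 3: cwnd = 8 MSS (slow start, doubled)
RTT 4: cwnd = 9 MSS (congestion avoidance, +1)
RTT 5: cwnd = 10 MSS (congestion avoidance, +1)
RTT 6: cwnd = 11 MSS (congestion avoidance, +1)
RTT 7: cwnd = 12 MSS (congestion avoidance, +1)

12


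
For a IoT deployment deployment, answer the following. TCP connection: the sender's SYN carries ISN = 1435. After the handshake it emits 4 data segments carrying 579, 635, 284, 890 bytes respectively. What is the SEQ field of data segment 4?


The SYN occupies sequence number ISN = 1435, so the first data byte is ISN + 1 = 1436.
SEQ of data segment i = (ISN + 1) + sum of payload sizes of segments 1..i-1.
Segment 1: SEQ = 1436, payload = 579 bytes
Segment 2: SEQ = 2015, payload = 635 bytes
Segment 3: SEQ = 2650, payload = 284 bytes
Segment 4: SEQ = 2934, payload = 890 bytes
SEQ of segment 4 = 1436 + 579 + 635 + 284 = 2934

2934


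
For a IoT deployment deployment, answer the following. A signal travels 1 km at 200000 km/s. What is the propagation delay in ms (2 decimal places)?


Given: distance = 1 km, speed = 200000 km/s
Delay = distance / speed = 1 / 200000 seconds
Delay in ms = 1 * 1000 / 200000
Delay = 0.0050 ms
Rounded to 2 dp = 0.01 ms

0.01


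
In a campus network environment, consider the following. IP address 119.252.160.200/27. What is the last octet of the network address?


Given: IP = 119.252.160.200, prefix = /27
Subnet mask = 255.255.255.224
Last octet of IP: 200
Last octet of mask: 224
Network last octet = 200 AND 224 = 192

192


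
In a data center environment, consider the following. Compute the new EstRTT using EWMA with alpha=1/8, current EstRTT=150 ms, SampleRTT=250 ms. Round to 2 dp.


Given: EstRTT = 150 ms, SampleRTT = 250 ms, alpha = 1/8
New EstRTT = (1 - alpha) * EstRTT + alpha * SampleRTT
(7/8) * 150 = 131.25
(1/8) * 250 = 31.25
New EstRTT = 131.25 + 31.25 = 162.5 ms -> 162.50 ms (2 dp)

162.50


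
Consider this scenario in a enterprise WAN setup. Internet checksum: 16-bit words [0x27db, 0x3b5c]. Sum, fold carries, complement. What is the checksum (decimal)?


Given words: [0x27db, 0x3b5c]
Step 1: Sum all words
Raw sum = 10203 + 15196 = 25399
One's complement = ~25399 & 0xFFFF = 40136

40136


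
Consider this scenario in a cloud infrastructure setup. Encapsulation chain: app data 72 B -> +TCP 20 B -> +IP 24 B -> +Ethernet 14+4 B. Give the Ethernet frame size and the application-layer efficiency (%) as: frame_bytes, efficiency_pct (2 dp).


TCP segment = 72 + 20 = 92 B
IP packet = 92 + 24 = 116 B
Ethernet frame = 116 + 14 + 4 = 134 B
Efficiency = app / frame = 72 / 134 = 0.537313 = 53.7313% -> 53.73% (2 dp)

134, 53.73


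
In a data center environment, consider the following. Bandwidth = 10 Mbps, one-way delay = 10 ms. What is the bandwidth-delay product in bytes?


Given: bandwidth = 10 Mbps, delay = 10 ms
BDP in bits = 10 * 10^6 * 10 / 1000
BDP in bits = 100000
BDP in bytes = 100000 / 8 = 12500

12500


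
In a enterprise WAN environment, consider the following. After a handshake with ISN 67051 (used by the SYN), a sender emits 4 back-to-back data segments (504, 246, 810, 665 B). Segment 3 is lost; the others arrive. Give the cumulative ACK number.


SYN uses sequence number 67051; first data byte = ISN + 1 = 67052.
Segment 1: SEQ = 67052, len = 504 B, covers [67052, 67555]
Segment 2: SEQ = 67556, len = 246 B, covers [67556, 67801]
Segment 3: SEQ = 67802, len = 810 B, covers [67802, 68611] [LOST]
Segment 4: SEQ = 68612, len = 665 B, covers [68612, 69276]
In-order data received: bytes [67052, 67801] (segments 1..2).
Segment 3 missing -> gap begins at byte 67802; later segments buffered out of order.
Cumulative ACK = next expected in-order byte = 67052 + 504 + 246 = 67802

67802


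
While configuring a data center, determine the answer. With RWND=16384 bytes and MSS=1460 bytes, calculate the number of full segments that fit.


Given: RWND = 16384 bytes, MSS = 1460 bytes
Full segments = floor(RWND / MSS)
Full segments = floor(16384 / 1460)
Full segments = floor(11.2219) = 11

11


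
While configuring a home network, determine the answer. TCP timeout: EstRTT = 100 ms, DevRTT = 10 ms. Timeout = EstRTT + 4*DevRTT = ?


Given: EstRTT = 100 ms, DevRTT = 10 ms
Timeout = EstRTT + 4 * DevRTT
4 * DevRTT = 4 * 10 = 40
Timeout = 100 + 40 = 140 ms

140


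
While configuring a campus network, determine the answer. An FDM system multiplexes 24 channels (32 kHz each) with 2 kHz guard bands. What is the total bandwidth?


Given: 24 channels, 32 kHz each, guard = 2 kHz
Channel bandwidth = 24 * 32 = 768 kHz
Guard bands = 23 gaps * 2 kHz = 46 kHz
Total = 768 + 46 = 814 kHz

814


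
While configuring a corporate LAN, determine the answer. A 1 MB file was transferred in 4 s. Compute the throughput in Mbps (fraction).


Given: file = 1 MB, time = 4 s
File in Mb = 1 * 8 = 8 Mb
Throughput = 8 / 4 Mbps
Throughput = 2 Mbps

2


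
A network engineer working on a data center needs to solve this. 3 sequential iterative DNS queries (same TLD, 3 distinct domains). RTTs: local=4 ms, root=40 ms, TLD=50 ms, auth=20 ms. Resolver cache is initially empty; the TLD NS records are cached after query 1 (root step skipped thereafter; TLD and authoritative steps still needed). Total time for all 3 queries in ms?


Lookup 1 (cold cache): local + root + TLD + auth = 4 + 40 + 50 + 20 = 114 ms
Lookups 2..3 (TLD NS cached -> skip root; new domain -> still ask TLD and auth): local + TLD + auth = 4 + 50 + 20 = 74 ms each
Remaining 2 lookups: 2 * 74 = 148 ms
Total = 114 + 148 = 262 ms

262


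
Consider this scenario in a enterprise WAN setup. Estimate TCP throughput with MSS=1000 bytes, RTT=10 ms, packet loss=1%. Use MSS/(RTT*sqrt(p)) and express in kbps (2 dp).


Given: MSS = 1000 bytes, RTT = 10 ms, loss = 1%
RTT in seconds = 10 / 1000 = 0.01
Loss rate = 1% = 0.01
sqrt(loss) = sqrt(0.01) = 0.1
Throughput (bytes/s) = 1000 / (0.01 * 0.1) = 1000000.0000
Throughput (kbps) = 1000000.0000 * 8 / 1000 = 8000.000000 -> 8000.00 kbps (2 dp)

8000.00


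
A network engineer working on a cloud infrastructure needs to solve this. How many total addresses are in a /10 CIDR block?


Given: CIDR prefix /10
Host bits = 32 - 10 = 22
Total addresses = 2^22 = 4194304

4194304


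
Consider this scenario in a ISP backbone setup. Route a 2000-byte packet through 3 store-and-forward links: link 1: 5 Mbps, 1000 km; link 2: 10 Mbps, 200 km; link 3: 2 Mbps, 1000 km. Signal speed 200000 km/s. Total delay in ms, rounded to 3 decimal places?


Packet = 2000 bytes = 16000 bits. Store-and-forward: sum (t_trans + t_prop) per link.
Link 1: t_trans = 16000/(5*10^6) s = 3.2000 ms; t_prop = 1000/200000 s = 5.0000 ms; subtotal = 8.2000 ms
Link 2: t_trans = 16000/(10*10^6) s = 1.6000 ms; t_prop = 200/200000 s = 1.0000 ms; subtotal = 2.6000 ms
Link 3: t_trans = 16000/(2*10^6) s = 8.0000 ms; t_prop = 1000/200000 s = 5.0000 ms; subtotal = 13.0000 ms
End-to-end = 8.2000 + 2.6000 + 13.0000 = 23.8000 ms -> 23.800 ms (3 dp)

23.800


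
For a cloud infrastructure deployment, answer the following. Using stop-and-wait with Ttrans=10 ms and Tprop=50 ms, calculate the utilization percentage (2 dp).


Given: Ttrans = 10 ms, Tprop = 50 ms
RTT = 2 * Tprop = 2 * 50 = 100 ms
U = Ttrans / (Ttrans + RTT)
U = 10 / (10 + 100)
U = 10 / 110 = 0.090909
U% = 9.09%

9.09


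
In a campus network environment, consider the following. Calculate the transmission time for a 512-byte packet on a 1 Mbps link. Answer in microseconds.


Given: packet = 512 bytes, bandwidth = 1 Mbps
Packet in bits = 512 * 8 = 4096 bits
Bandwidth = 1 * 10^6 = 1000000 bps
Time = 4096 / 1000000 seconds
Time in us = 4096 * 10^6 / 1000000 = 4096

4096


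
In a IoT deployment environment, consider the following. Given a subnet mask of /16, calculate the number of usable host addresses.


Given: subnet mask /16
Host bits = 32 - 16 = 16
Total addresses = 2^16 = 65536
Usable hosts = 65536 - 2 (network + broadcast) = 65534

65534


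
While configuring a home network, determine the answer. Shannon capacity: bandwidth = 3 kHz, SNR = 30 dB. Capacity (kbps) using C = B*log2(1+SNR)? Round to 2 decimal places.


Given: B = 3 kHz, SNR = 30 dB
SNR linear = 10^(30/10) = 1000
1 + SNR = 1001
log2(1001) = 9.9672262588
C = 3 * 1000 * 9.9672262588 = 29901.6788 bps
C = 29.901679 kbps -> 29.90 kbps (2 dp)

29.90


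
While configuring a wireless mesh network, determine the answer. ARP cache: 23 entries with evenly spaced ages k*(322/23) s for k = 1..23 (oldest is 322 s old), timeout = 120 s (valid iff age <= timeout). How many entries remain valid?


Ages are k * 322/23 s for k = 1..23 (spacing = 14.0000 s).
Entry k is valid iff k * 322/23 <= 120 iff k <= 23 * 120 / 322 = 8.5714
n_valid = floor(8.5714) = 8
(n_stale = 23 - 8 = 15)

8


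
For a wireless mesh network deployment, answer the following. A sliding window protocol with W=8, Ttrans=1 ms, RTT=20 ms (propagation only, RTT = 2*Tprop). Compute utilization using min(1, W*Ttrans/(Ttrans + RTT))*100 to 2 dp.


Given: W = 8, Ttrans = 1 ms, RTT = 20 ms (= 2 * Tprop, Tprop = 10 ms)
Cycle time = Ttrans + RTT = 1 + 20 = 21 ms (first packet sent until its ACK returns)
W * Ttrans = 8 * 1 = 8 ms of sending per cycle
W * Ttrans / (Ttrans + RTT) = 8 / 21 = 0.380952
U = min(1, 0.380952) = 0.380952
U% = 38.10%

38.10


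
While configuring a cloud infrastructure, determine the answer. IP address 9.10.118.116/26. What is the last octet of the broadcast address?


Given: IP = 9.10.118.116, prefix = /26
Host bits = 32 - 26 = 6
Network last octet = 116 AND mask = 64
Host part size = 2^6 - 1 = 63
Broadcast last octet = 64 OR 63 = 127

127


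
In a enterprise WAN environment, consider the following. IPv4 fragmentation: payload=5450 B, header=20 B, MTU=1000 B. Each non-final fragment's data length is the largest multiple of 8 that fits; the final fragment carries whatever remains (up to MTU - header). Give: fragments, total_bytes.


Max data per non-final fragment = floor((MTU - header)/8)*8 = floor((1000 - 20)/8)*8 = floor(980/8)*8 = 976 B
Final fragment needs no 8-byte alignment: it can carry up to MTU - header = 980 B
Non-final fragments needed = ceil((payload - 980) / 976) = ceil(4470/976) = ceil(4.5799) = 5
Number of fragments = 5 + 1 = 6
Fragment sizes (data): 5 * 976 B + 570 B (last, 570 <= 980 OK)
Total bytes sent = payload + n_frags * header = 5450 + 6*20 = 5450 + 120 = 5570 B

6, 5570


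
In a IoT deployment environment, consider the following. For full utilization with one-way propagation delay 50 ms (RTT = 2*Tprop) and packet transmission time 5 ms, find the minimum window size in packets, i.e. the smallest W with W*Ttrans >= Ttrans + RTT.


Given: Ttrans = 5 ms, RTT = 100 ms (= 2 * Tprop, Tprop = 50 ms)
Time until first ACK returns = Ttrans + RTT = 5 + 100 = 105 ms
Need W * Ttrans >= Ttrans + RTT  ->  W >= (Ttrans + RTT) / Ttrans
(Ttrans + RTT) / Ttrans = 105 / 5 = 21
W_min = ceil(21) = 21

21


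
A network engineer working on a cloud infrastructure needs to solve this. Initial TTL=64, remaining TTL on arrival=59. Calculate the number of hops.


Given: initial TTL = 64, received TTL = 59
Hops = initial TTL - received TTL
Hops = 64 - 59 = 5

5


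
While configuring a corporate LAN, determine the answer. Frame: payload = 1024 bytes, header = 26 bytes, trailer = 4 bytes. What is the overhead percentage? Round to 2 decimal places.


Given: payload = 1024 B, header = 26 B, trailer = 4 B
Overhead bytes = header + trailer = 26 + 4 = 30
Total frame = payload + overhead = 1024 + 30 = 1054
Overhead % = 30 / 1054 * 100 = 2.8463% -> 2.85% (2 dp)

2.85


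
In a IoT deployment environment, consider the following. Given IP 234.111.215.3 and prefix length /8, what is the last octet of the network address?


Given: IP = 234.111.215.3, prefix = /8
Subnet mask = 255.0.0.0
Last octet of IP: 3
Last octet of mask: 0
Network last octet = 3 AND 0 = 0

0


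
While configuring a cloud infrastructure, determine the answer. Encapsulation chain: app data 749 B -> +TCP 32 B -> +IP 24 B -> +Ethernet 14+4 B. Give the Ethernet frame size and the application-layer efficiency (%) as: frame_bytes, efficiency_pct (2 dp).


TCP segment = 749 + 32 = 781 B
IP packet = 781 + 24 = 805 B
Ethernet frame = 805 + 14 + 4 = 823 B
Efficiency = app / frame = 749 / 823 = 0.910085 = 91.0085% -> 91.01% (2 dp)

823, 91.01


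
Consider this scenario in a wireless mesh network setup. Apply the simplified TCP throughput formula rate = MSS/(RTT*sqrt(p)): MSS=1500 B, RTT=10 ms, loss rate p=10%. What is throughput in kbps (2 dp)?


Given: MSS = 1500 bytes, RTT = 10 ms, loss = 10%
RTT in seconds = 10 / 1000 = 0.01
Loss rate = 10% = 0.1
sqrt(loss) = sqrt(0.1) = 0.316227766017
Throughput (bytes/s) = 1500 / (0.01 * 0.316227766017) = 474341.6490
Throughput (kbps) = 474341.6490 * 8 / 1000 = 3794.733192 -> 3794.73 kbps (2 dp)

3794.73


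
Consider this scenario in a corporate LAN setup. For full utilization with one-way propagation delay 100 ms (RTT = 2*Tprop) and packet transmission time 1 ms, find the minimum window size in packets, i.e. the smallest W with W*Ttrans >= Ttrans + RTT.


Given: Ttrans = 1 ms, RTT = 200 ms (= 2 * Tprop, Tprop = 100 ms)
Time until first ACK returns = Ttrans + RTT = 1 + 200 = 201 ms
Need W * Ttrans >= Ttrans + RTT  ->  W >= (Ttrans + RTT) / Ttrans
(Ttrans + RTT) / Ttrans = 201 / 1 = 201
W_min = ceil(201) = 201

201


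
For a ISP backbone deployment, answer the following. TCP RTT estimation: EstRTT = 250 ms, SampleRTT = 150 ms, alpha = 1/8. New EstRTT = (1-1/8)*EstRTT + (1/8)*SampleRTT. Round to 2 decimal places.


Given: EstRTT = 250 ms, SampleRTT = 150 ms, alpha = 1/8
New EstRTT = (1 - alpha) * EstRTT + alpha * SampleRTT
(7/8) * 250 = 218.75
(1/8) * 150 = 18.75
New EstRTT = 218.75 + 18.75 = 237.5 ms -> 237.50 ms (2 dp)

237.50


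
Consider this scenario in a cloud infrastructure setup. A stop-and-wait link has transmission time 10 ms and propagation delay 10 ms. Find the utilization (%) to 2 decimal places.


Given: Ttrans = 10 ms, Tprop = 10 ms
RTT = 2 * Tprop = 2 * 10 = 20 ms
U = Ttrans / (Ttrans + RTT)
U = 10 / (10 + 20)
U = 10 / 30 = 0.333333
U% = 33.33%

33.33


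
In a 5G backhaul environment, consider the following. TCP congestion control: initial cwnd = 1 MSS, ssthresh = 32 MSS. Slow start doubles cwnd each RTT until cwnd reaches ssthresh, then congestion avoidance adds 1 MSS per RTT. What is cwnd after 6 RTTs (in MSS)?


RTT 0: cwnd = 1 MSS (initial)
RTT 1: cwnd = 2 MSS (slow start, doubled)
RTT 2: cwnd = 4 MSS (slow start, doubled)
RTT 3: cwnd = 8 MSS (slow start, doubled)
RTT 4: cwnd = 16 MSS (slow start, doubled)
RTT 5: cwnd = 32 MSS (slow start, doubled)
RTT 6: cwnd = 33 MSS (congestion avoidance, +1)

33


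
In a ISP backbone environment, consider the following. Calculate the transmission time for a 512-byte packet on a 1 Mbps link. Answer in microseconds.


Given: packet = 512 bytes, bandwidth = 1 Mbps
Packet in bits = 512 * 8 = 4096 bits
Bandwidth = 1 * 10^6 = 1000000 bps
Time = 4096 / 1000000 seconds
Time in us = 4096 * 10^6 / 1000000 = 4096

4096


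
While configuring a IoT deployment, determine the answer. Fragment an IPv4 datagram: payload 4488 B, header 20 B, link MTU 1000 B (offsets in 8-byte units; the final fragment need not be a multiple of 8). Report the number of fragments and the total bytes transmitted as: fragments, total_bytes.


Max data per non-final fragment = floor((MTU - header)/8)*8 = floor((1000 - 20)/8)*8 = floor(980/8)*8 = 976 B
Final fragment needs no 8-byte alignment: it can carry up to MTU - header = 980 B
Non-final fragments needed = ceil((payload - 980) / 976) = ceil(3508/976) = ceil(3.5943) = 4
Number of fragments = 4 + 1 = 5
Fragment sizes (data): 4 * 976 B + 584 B (last, 584 <= 980 OK)
Total bytes sent = payload + n_frags * header = 4488 + 5*20 = 4488 + 100 = 4588 B

5, 4588


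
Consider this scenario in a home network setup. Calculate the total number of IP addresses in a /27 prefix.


Given: CIDR prefix /27
Host bits = 32 - 27 = 5
Total addresses = 2^5 = 32

32


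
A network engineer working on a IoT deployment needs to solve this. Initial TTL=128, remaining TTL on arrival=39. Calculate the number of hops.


Given: initial TTL = 128, received TTL = 39
Hops = initial TTL - received TTL
Hops = 128 - 39 = 89

89


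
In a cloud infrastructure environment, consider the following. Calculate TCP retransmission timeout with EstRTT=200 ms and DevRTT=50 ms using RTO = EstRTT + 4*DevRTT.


Given: EstRTT = 200 ms, DevRTT = 50 ms
Timeout = EstRTT + 4 * DevRTT
4 * DevRTT = 4 * 50 = 200
Timeout = 200 + 200 = 400 ms

400


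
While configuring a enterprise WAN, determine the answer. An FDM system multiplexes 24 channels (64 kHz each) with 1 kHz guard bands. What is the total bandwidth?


Given: 24 channels, 64 kHz each, guard = 1 kHz
Channel bandwidth = 24 * 64 = 1536 kHz
Guard bands = 23 gaps * 1 kHz = 23 kHz
Total = 1536 + 23 = 1559 kHz

1559


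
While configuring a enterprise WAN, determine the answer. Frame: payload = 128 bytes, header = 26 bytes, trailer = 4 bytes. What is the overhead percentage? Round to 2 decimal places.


Given: payload = 128 B, header = 26 B, trailer = 4 B
Overhead bytes = header + trailer = 26 + 4 = 30
Total frame = payload + overhead = 128 + 30 = 158
Overhead % = 30 / 158 * 100 = 18.9873% -> 18.99% (2 dp)

18.99


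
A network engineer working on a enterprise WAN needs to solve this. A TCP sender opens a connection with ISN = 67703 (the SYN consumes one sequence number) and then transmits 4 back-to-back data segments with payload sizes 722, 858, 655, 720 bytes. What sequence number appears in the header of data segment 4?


The SYN occupies sequence number ISN = 67703, so the first data byte is ISN + 1 = 67704.
SEQ of data segment i = (ISN + 1) + sum of payload sizes of segments 1..i-1.
Segment 1: SEQ = 67704, payload = 722 bytes
Segment 2: SEQ = 68426, payload = 858 bytes
Segment 3: SEQ = 69284, payload = 655 bytes
Segment 4: SEQ = 69939, payload = 720 bytes
SEQ of segment 4 = 67704 + 722 + 858 + 655 = 69939

69939


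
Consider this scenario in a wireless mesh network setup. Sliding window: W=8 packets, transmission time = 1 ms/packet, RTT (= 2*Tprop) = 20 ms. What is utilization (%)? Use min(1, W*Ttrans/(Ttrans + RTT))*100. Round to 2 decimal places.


Given: W = 8, Ttrans = 1 ms, RTT = 20 ms (= 2 * Tprop, Tprop = 10 ms)
Cycle time = Ttrans + RTT = 1 + 20 = 21 ms (first packet sent until its ACK returns)
W * Ttrans = 8 * 1 = 8 ms of sending per cycle
W * Ttrans / (Ttrans + RTT) = 8 / 21 = 0.380952
U = min(1, 0.380952) = 0.380952
U% = 38.10%

38.10


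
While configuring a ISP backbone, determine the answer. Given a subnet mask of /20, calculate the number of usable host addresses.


Given: subnet mask /20
Host bits = 32 - 20 = 12
Total addresses = 2^12 = 4096
Usable hosts = 4096 - 2 (network + broadcast) = 4094

4094


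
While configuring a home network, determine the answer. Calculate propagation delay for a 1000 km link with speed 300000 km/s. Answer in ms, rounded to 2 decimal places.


Given: distance = 1000 km, speed = 300000 km/s
Delay = distance / speed = 1000 / 300000 seconds
Delay in ms = 1000 * 1000 / 300000
Delay = 3.3333 ms
Rounded to 2 dp = 3.33 ms

3.33
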